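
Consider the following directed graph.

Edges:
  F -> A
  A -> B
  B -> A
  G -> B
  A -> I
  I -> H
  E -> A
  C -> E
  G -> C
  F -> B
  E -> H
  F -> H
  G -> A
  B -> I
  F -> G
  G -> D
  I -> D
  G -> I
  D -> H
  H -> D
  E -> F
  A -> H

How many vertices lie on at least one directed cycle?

A vertex is on a directed cycle iff it belongs to a strongly connected component of size ≥ 2 (or has a self-loop).
The vertices on cycles are {A, B, C, D, E, F, G, H} — 8 in total.

8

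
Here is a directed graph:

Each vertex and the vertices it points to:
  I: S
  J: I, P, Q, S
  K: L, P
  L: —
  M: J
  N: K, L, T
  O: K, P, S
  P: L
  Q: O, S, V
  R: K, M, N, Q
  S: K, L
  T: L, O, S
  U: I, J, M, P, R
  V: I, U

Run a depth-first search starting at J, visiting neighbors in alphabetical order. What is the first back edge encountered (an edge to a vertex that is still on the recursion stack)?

DFS from J (visiting neighbors in alphabetical order); mark gray on enter, black on exit:
J gray
  I gray
    S gray
      K gray
        L gray
        L black
        P gray
          P→L: L black — skip
        P black
      K black
      S→L: L black — skip
    S black
  I black
  J→P: P black — skip
  Q gray
    O gray
      O→K: K black — skip
      O→P: P black — skip
      O→S: S black — skip
    O black
    Q→S: S black — skip
    V gray
      V→I: I black — skip
      U gray
        U→I: I black — skip
        U→J: J is gray → back edge
First back edge: U → J.

U->J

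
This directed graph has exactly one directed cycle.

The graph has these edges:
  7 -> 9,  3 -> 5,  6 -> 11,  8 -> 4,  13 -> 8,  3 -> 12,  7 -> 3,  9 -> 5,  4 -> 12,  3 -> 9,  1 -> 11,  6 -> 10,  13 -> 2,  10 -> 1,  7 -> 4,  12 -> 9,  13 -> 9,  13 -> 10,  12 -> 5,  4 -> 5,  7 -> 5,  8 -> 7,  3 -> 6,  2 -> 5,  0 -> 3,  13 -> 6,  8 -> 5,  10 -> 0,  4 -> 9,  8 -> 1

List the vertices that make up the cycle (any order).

0, 3, 6, 10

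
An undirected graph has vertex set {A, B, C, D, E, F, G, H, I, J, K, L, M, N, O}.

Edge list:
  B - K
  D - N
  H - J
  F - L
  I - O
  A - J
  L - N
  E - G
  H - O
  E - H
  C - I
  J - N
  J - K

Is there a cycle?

No

DFS, tracking each vertex's parent; an edge to a visited non-parent vertex closes a cycle.
Start from D:
visit D (parent –)
  visit N (parent D)
    visit L (parent N)
      visit F (parent L)
        F–L: parent, skip
      L–N: parent, skip
    N–D: parent, skip
    visit J (parent N)
      visit A (parent J)
        A–J: parent, skip
      visit H (parent J)
        visit E (parent H)
          E–H: parent, skip
          visit G (parent E)
            G–E: parent, skip
        visit O (parent H)
          visit I (parent O)
            visit C (parent I)
              C–I: parent, skip
            I–O: parent, skip
          O–H: parent, skip
        H–J: parent, skip
      J–N: parent, skip
      visit K (parent J)
        K–J: parent, skip
        visit B (parent K)
          B–K: parent, skip
visit M (parent –)
No non-parent visited neighbor found — the graph is a forest.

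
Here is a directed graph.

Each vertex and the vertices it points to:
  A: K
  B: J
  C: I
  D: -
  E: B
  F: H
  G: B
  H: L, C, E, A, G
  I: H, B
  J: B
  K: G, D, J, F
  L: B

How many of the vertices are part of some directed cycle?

8

A vertex is on a directed cycle iff it belongs to a strongly connected component of size ≥ 2 (or has a self-loop).
The vertices on cycles are {A, B, C, F, H, I, J, K} — 8 in total.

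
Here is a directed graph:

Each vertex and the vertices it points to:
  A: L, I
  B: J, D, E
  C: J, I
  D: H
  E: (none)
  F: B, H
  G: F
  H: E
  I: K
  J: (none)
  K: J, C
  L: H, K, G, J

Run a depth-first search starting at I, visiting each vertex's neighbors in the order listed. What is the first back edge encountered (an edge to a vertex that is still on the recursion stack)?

DFS from I (visiting each vertex's neighbors in the order listed); mark gray on enter, black on exit:
I gray
  K gray
    J gray
    J black
    C gray
      C→J: J black — skip
      C→I: I is gray → back edge
First back edge: C → I.

C->I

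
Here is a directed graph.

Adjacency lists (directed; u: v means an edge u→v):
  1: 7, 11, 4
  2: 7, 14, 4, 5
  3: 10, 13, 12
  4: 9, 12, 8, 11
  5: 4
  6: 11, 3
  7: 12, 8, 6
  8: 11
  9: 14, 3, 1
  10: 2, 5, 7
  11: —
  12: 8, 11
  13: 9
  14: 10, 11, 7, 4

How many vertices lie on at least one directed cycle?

A vertex is on a directed cycle iff it belongs to a strongly connected component of size ≥ 2 (or has a self-loop).
The vertices on cycles are {1, 2, 3, 4, 5, 6, 7, 9, 10, 13, 14} — 11 in total.

11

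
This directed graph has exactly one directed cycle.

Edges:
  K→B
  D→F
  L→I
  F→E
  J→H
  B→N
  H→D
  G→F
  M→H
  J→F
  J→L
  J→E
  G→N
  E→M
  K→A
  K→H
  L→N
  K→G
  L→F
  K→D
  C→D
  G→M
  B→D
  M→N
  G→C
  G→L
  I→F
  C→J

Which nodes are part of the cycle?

D, E, F, H, M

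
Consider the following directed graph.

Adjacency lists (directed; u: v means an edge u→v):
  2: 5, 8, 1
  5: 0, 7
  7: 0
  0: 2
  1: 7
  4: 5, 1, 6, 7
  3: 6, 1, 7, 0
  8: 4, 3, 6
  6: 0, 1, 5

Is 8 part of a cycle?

Yes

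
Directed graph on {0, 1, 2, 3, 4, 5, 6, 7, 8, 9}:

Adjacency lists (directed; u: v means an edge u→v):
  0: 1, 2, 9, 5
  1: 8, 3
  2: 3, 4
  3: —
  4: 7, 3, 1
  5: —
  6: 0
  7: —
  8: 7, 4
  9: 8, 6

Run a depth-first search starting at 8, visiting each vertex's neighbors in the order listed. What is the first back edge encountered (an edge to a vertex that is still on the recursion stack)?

DFS from 8 (visiting each vertex's neighbors in the order listed); mark gray on enter, black on exit:
8 gray
  7 gray
  7 black
  4 gray
    4→7: 7 black — skip
    3 gray
    3 black
    1 gray
      1→8: 8 is gray → back edge
First back edge: 1 → 8.

1->8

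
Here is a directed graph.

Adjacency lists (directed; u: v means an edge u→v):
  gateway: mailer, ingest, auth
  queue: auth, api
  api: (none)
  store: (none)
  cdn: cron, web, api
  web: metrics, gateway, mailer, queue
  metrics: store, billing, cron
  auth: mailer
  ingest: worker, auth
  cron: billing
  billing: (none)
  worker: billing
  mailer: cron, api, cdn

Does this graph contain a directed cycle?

Yes

DFS with white/gray/black marking, starting from gateway:
gateway gray
  mailer gray
    cron gray
      billing gray
      billing black
    cron black
    api gray
    api black
    cdn gray
      cdn→cron: cron black — skip
      web gray
        metrics gray
          store gray
          store black
          metrics→billing: billing black — skip
          metrics→cron: cron black — skip
        metrics black
        web→gateway: gateway is gray → back edge
Back edge found, so a cycle exists: gateway → mailer → cdn → web → gateway.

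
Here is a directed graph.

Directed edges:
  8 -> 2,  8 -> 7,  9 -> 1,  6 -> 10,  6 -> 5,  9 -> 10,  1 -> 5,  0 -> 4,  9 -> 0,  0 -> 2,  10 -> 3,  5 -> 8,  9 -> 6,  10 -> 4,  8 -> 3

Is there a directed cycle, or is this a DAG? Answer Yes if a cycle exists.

No

DFS with white/gray/black marking, starting from 5:
5 gray
  8 gray
    2 gray
    2 black
    7 gray
    7 black
    3 gray
    3 black
  8 black
5 black
0 gray
  4 gray
  4 black
  0→2: 2 black — skip
0 black
1 gray
  1→5: 5 black — skip
1 black
6 gray
  6→5: 5 black — skip
  10 gray
    10→4: 4 black — skip
    10→3: 3 black — skip
  10 black
6 black
9 gray
  9→0: 0 black — skip
  9→10: 10 black — skip
  9→1: 1 black — skip
  9→6: 6 black — skip
9 black
Every edge goes to a white or black vertex — no back edge, so the graph is acyclic.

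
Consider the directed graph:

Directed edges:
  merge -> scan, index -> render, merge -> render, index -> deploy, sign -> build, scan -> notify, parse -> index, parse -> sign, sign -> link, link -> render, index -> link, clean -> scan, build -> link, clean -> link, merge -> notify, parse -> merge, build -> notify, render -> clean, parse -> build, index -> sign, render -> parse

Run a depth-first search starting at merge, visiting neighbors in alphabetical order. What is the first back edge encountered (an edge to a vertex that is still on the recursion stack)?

DFS from merge (visiting neighbors in alphabetical order); mark gray on enter, black on exit:
merge gray
  notify gray
  notify black
  render gray
    clean gray
      link gray
        link→render: render is gray → back edge
First back edge: link → render.

link->render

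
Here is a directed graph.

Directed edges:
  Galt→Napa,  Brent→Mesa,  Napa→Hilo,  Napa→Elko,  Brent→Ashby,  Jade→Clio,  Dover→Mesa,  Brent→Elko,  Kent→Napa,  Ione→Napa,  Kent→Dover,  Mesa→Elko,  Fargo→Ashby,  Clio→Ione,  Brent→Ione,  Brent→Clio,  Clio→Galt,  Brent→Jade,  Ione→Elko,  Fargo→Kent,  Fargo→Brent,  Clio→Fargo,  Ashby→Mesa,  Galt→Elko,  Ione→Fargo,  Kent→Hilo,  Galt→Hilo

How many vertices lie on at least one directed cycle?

5

A vertex is on a directed cycle iff it belongs to a strongly connected component of size ≥ 2 (or has a self-loop).
The vertices on cycles are {Clio, Ione, Jade, Brent, Fargo} — 5 in total.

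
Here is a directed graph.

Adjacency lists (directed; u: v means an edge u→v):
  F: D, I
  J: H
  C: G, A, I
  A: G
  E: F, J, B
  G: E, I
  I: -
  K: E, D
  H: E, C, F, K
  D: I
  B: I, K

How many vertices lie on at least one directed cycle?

A vertex is on a directed cycle iff it belongs to a strongly connected component of size ≥ 2 (or has a self-loop).
The vertices on cycles are {A, B, C, E, G, H, J, K} — 8 in total.

8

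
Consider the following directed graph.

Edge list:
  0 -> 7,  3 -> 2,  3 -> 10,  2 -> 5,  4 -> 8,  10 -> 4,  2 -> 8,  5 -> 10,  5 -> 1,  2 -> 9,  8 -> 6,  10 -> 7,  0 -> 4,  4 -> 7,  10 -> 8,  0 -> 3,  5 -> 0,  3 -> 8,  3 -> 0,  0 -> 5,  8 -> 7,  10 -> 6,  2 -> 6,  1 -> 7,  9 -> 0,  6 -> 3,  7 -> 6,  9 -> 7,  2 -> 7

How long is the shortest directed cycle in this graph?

For each vertex v, BFS finds the shortest path from v back to v.
The shortest such closed walk is 3 → 0 → 3, length 2.

2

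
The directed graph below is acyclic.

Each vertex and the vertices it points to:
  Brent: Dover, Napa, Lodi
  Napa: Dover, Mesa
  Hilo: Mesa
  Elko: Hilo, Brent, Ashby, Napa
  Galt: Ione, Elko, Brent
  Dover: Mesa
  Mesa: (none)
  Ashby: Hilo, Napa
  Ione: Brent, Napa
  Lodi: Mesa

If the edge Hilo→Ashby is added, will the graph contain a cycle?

Adding Hilo→Ashby creates a cycle iff Ashby can already reach Hilo.
Path from Ashby: Ashby → Hilo.
So Ashby → … → Hilo → Ashby is a cycle.

Yes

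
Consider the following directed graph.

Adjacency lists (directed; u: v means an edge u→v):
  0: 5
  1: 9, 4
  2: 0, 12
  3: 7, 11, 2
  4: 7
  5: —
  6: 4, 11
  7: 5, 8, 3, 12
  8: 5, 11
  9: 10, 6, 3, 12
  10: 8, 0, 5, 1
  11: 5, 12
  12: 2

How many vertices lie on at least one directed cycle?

7

A vertex is on a directed cycle iff it belongs to a strongly connected component of size ≥ 2 (or has a self-loop).
The vertices on cycles are {1, 2, 3, 7, 9, 10, 12} — 7 in total.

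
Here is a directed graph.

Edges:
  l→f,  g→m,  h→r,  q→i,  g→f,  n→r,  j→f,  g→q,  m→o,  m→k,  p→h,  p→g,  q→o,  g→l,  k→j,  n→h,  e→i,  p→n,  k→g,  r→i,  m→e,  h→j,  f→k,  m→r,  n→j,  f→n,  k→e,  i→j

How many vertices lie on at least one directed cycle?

A vertex is on a directed cycle iff it belongs to a strongly connected component of size ≥ 2 (or has a self-loop).
The vertices on cycles are {e, f, g, h, i, j, k, l, m, n, q, r} — 12 in total.

12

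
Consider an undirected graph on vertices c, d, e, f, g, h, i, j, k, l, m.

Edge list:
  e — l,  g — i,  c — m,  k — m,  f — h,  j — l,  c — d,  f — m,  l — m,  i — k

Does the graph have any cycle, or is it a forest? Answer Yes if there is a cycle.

No

DFS, tracking each vertex's parent; an edge to a visited non-parent vertex closes a cycle.
Start from f:
visit f (parent –)
  visit h (parent f)
    h–f: parent, skip
  visit m (parent f)
    m–f: parent, skip
    visit k (parent m)
      visit i (parent k)
        i–k: parent, skip
        visit g (parent i)
          g–i: parent, skip
      k–m: parent, skip
    visit c (parent m)
      c–m: parent, skip
      visit d (parent c)
        d–c: parent, skip
    visit l (parent m)
      visit j (parent l)
        j–l: parent, skip
      l–m: parent, skip
      visit e (parent l)
        e–l: parent, skip
No non-parent visited neighbor found — the graph is a forest.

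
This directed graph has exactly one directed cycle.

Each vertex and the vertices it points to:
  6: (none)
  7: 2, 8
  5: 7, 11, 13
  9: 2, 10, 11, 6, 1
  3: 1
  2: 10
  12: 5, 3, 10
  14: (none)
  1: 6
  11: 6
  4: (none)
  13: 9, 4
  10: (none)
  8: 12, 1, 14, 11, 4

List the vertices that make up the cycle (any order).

5, 7, 8, 12

DFS with gray/black marking from 5:
5 gray
  7 gray
    2 gray
      10 gray
      10 black
    2 black
    8 gray
      12 gray
        12→5: 5 is gray → back edge
Back edge closes the cycle 5 → 7 → 8 → 12 → 5; its vertices are {5, 7, 8, 12}.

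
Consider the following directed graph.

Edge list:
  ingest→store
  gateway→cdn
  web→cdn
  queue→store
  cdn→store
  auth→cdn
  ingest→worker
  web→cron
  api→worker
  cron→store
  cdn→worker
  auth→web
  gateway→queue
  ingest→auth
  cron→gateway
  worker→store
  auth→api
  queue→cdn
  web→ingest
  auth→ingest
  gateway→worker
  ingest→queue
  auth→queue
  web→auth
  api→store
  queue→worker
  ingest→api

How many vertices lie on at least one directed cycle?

A vertex is on a directed cycle iff it belongs to a strongly connected component of size ≥ 2 (or has a self-loop).
The vertices on cycles are {web, auth, ingest} — 3 in total.

3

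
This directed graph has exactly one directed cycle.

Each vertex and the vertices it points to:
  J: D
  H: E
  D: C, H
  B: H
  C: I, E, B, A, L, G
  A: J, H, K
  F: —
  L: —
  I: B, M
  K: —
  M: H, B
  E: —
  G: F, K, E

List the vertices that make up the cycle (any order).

DFS with gray/black marking from C:
C gray
  I gray
    B gray
      H gray
        E gray
        E black
      H black
    B black
    M gray
      M→H: H black — skip
      M→B: B black — skip
    M black
  I black
  C→E: E black — skip
  C→B: B black — skip
  A gray
    J gray
      D gray
        D→C: C is gray → back edge
Back edge closes the cycle C → A → J → D → C; its vertices are {A, C, D, J}.

A, C, D, J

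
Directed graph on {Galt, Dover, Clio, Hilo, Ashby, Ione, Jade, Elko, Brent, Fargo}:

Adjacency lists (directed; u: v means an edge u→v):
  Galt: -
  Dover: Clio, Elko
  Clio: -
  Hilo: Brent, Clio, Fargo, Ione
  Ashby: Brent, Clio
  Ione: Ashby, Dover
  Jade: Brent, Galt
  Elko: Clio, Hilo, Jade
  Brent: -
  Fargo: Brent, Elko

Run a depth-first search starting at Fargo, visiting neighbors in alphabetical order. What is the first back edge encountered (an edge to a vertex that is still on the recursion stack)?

Hilo→Fargo

DFS from Fargo (visiting neighbors in alphabetical order); mark gray on enter, black on exit:
Fargo gray
  Brent gray
  Brent black
  Elko gray
    Clio gray
    Clio black
    Hilo gray
      Hilo→Brent: Brent black — skip
      Hilo→Clio: Clio black — skip
      Hilo→Fargo: Fargo is gray → back edge
First back edge: Hilo → Fargo.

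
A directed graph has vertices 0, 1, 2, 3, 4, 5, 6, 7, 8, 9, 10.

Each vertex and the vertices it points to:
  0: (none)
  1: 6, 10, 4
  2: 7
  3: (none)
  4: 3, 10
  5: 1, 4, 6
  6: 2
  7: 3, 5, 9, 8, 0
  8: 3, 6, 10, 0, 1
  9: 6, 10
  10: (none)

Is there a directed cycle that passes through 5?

5 is on a cycle iff 5 can reach itself via ≥1 edge.
5 → 6 → 2 → 7 → 5 — yes.

Yes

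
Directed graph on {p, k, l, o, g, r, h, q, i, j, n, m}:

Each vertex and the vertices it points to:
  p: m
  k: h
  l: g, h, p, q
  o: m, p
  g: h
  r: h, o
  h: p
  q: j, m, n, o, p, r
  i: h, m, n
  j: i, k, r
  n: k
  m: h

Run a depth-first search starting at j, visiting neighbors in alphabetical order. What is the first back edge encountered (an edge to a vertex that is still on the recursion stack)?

m→h

DFS from j (visiting neighbors in alphabetical order); mark gray on enter, black on exit:
j gray
  i gray
    h gray
      p gray
        m gray
          m→h: h is gray → back edge
First back edge: m → h.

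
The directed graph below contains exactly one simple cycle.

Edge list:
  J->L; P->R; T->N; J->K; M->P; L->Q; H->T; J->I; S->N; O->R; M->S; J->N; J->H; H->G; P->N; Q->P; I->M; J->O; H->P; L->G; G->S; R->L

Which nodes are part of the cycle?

L, P, Q, R

DFS with gray/black marking from L:
L gray
  Q gray
    P gray
      R gray
        R→L: L is gray → back edge
Back edge closes the cycle L → Q → P → R → L; its vertices are {L, P, Q, R}.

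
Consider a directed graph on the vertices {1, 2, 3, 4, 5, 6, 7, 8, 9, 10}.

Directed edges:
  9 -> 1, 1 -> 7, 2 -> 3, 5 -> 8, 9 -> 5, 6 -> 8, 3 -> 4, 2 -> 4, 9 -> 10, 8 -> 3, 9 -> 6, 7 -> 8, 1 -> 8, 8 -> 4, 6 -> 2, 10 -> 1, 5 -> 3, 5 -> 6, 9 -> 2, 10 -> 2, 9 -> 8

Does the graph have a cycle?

No

DFS with white/gray/black marking, starting from 4:
4 gray
4 black
1 gray
  8 gray
    3 gray
      3→4: 4 black — skip
    3 black
    8→4: 4 black — skip
  8 black
  7 gray
    7→8: 8 black — skip
  7 black
1 black
2 gray
  2→3: 3 black — skip
  2→4: 4 black — skip
2 black
5 gray
  5→3: 3 black — skip
  5→8: 8 black — skip
  6 gray
    6→8: 8 black — skip
    6→2: 2 black — skip
  6 black
5 black
9 gray
  9→1: 1 black — skip
  9→5: 5 black — skip
  9→6: 6 black — skip
  9→8: 8 black — skip
  10 gray
    10→2: 2 black — skip
    10→1: 1 black — skip
  10 black
  9→2: 2 black — skip
9 black
Every edge goes to a white or black vertex — no back edge, so the graph is acyclic.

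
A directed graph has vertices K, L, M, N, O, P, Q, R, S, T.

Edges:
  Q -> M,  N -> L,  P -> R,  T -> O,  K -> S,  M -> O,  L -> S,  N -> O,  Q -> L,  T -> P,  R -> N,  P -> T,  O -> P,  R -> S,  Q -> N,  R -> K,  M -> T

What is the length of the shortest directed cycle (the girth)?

2

For each vertex v, BFS finds the shortest path from v back to v.
The shortest such closed walk is T → P → T, length 2.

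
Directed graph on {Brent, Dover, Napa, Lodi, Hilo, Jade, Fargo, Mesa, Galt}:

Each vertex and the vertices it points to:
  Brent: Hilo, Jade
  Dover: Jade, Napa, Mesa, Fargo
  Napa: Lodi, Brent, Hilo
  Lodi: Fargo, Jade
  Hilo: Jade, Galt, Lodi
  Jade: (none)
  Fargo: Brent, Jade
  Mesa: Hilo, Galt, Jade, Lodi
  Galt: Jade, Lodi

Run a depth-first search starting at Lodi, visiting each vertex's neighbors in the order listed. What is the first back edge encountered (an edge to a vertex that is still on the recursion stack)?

DFS from Lodi (visiting each vertex's neighbors in the order listed); mark gray on enter, black on exit:
Lodi gray
  Fargo gray
    Brent gray
      Hilo gray
        Jade gray
        Jade black
        Galt gray
          Galt→Jade: Jade black — skip
          Galt→Lodi: Lodi is gray → back edge
First back edge: Galt → Lodi.

Galt->Lodi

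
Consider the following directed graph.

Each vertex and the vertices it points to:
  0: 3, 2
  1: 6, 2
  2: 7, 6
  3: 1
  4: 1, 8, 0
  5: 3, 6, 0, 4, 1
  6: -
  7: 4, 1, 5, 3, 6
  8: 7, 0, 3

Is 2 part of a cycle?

2 is on a cycle iff 2 can reach itself via ≥1 edge.
2 → 7 → 1 → 2 — yes.

Yes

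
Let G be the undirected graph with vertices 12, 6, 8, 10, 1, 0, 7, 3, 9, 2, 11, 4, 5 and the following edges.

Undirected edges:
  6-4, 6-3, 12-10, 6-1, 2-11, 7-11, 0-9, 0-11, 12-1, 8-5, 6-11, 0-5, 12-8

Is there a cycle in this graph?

Yes

DFS, tracking each vertex's parent; an edge to a visited non-parent vertex closes a cycle.
Start from 1:
visit 1 (parent –)
  visit 12 (parent 1)
    visit 10 (parent 12)
      10–12: parent, skip
    visit 8 (parent 12)
      visit 5 (parent 8)
        visit 0 (parent 5)
          visit 11 (parent 0)
            11–0: parent, skip
            visit 6 (parent 11)
              visit 3 (parent 6)
                3–6: parent, skip
              6–11: parent, skip
              6–1: 1 visited and ≠ parent → cycle
Cycle: 1 – 12 – 8 – 5 – 0 – 11 – 6 – 1.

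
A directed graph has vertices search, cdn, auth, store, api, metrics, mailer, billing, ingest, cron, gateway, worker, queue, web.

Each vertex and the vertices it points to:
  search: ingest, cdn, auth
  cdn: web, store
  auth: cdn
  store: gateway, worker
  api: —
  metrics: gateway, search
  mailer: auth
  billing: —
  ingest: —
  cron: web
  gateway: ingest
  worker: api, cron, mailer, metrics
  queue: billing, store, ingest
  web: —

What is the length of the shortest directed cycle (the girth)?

5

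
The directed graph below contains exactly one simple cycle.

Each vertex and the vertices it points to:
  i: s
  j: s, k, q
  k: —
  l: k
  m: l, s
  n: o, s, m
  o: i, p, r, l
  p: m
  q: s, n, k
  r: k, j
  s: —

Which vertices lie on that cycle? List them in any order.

j, n, o, q, r

DFS with gray/black marking from n:
n gray
  o gray
    i gray
      s gray
      s black
    i black
    p gray
      m gray
        l gray
          k gray
          k black
        l black
        m→s: s black — skip
      m black
    p black
    r gray
      r→k: k black — skip
      j gray
        j→s: s black — skip
        j→k: k black — skip
        q gray
          q→s: s black — skip
          q→n: n is gray → back edge
Back edge closes the cycle n → o → r → j → q → n; its vertices are {j, n, o, q, r}.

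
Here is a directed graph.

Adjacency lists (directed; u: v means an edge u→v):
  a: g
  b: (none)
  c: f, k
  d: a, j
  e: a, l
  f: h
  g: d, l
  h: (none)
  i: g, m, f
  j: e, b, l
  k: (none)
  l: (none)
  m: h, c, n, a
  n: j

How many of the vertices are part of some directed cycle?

5

A vertex is on a directed cycle iff it belongs to a strongly connected component of size ≥ 2 (or has a self-loop).
The vertices on cycles are {a, d, e, g, j} — 5 in total.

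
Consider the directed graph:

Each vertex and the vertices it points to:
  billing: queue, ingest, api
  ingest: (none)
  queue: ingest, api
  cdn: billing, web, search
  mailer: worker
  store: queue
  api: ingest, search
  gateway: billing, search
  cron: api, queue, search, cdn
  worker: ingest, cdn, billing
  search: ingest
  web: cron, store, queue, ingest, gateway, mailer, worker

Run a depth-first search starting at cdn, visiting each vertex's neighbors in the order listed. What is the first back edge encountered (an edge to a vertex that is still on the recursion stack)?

DFS from cdn (visiting each vertex's neighbors in the order listed); mark gray on enter, black on exit:
cdn gray
  billing gray
    queue gray
      ingest gray
      ingest black
      api gray
        api→ingest: ingest black — skip
        search gray
          search→ingest: ingest black — skip
        search black
      api black
    queue black
    billing→ingest: ingest black — skip
    billing→api: api black — skip
  billing black
  web gray
    cron gray
      cron→api: api black — skip
      cron→queue: queue black — skip
      cron→search: search black — skip
      cron→cdn: cdn is gray → back edge
First back edge: cron → cdn.

cron→cdn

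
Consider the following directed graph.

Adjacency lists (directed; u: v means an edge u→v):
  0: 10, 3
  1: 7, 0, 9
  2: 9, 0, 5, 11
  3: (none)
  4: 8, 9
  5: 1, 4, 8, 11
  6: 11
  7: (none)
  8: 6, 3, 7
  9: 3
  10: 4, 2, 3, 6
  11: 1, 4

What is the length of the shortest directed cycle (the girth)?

3

For each vertex v, BFS finds the shortest path from v back to v.
The shortest such closed walk is 2 → 0 → 10 → 2, length 3.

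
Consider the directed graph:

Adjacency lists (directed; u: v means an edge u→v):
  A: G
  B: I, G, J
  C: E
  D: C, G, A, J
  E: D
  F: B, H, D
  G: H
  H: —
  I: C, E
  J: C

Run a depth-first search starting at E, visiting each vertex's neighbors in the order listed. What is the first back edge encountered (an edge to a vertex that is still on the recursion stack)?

C→E

DFS from E (visiting each vertex's neighbors in the order listed); mark gray on enter, black on exit:
E gray
  D gray
    C gray
      C→E: E is gray → back edge
First back edge: C → E.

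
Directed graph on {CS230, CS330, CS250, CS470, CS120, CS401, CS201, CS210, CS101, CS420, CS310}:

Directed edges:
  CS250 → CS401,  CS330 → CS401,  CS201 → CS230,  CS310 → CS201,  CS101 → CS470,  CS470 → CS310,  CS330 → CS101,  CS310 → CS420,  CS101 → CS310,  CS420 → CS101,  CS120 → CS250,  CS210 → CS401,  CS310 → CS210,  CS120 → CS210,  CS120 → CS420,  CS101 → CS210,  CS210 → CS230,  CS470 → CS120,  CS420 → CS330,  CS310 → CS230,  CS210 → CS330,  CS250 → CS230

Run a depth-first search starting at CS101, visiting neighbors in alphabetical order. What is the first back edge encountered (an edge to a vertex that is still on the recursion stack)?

CS330→CS101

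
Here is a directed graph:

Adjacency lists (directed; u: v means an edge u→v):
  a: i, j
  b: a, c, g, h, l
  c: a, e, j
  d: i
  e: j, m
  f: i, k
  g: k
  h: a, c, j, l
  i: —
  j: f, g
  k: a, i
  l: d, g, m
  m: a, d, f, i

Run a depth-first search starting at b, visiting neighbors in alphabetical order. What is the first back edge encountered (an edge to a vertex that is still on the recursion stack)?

k->a

DFS from b (visiting neighbors in alphabetical order); mark gray on enter, black on exit:
b gray
  a gray
    i gray
    i black
    j gray
      f gray
        f→i: i black — skip
        k gray
          k→a: a is gray → back edge
First back edge: k → a.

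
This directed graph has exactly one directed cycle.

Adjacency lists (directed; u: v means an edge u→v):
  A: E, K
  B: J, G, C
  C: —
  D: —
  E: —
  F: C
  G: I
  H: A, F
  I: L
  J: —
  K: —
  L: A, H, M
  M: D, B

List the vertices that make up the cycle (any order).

B, G, I, L, M

DFS with gray/black marking from L:
L gray
  A gray
    E gray
    E black
    K gray
    K black
  A black
  H gray
    H→A: A black — skip
    F gray
      C gray
      C black
    F black
  H black
  M gray
    D gray
    D black
    B gray
      J gray
      J black
      G gray
        I gray
          I→L: L is gray → back edge
Back edge closes the cycle L → M → B → G → I → L; its vertices are {B, G, I, L, M}.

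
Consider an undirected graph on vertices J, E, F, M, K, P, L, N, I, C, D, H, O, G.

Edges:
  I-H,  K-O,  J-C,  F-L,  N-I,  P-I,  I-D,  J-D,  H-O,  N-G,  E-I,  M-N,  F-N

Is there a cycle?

No

DFS, tracking each vertex's parent; an edge to a visited non-parent vertex closes a cycle.
Start from F:
visit F (parent –)
  visit L (parent F)
    L–F: parent, skip
  visit N (parent F)
    visit I (parent N)
      visit P (parent I)
        P–I: parent, skip
      visit E (parent I)
        E–I: parent, skip
      visit D (parent I)
        D–I: parent, skip
        visit J (parent D)
          J–D: parent, skip
          visit C (parent J)
            C–J: parent, skip
      visit H (parent I)
        visit O (parent H)
          O–H: parent, skip
          visit K (parent O)
            K–O: parent, skip
        H–I: parent, skip
      I–N: parent, skip
    visit M (parent N)
      M–N: parent, skip
    visit G (parent N)
      G–N: parent, skip
    N–F: parent, skip
No non-parent visited neighbor found — the graph is a forest.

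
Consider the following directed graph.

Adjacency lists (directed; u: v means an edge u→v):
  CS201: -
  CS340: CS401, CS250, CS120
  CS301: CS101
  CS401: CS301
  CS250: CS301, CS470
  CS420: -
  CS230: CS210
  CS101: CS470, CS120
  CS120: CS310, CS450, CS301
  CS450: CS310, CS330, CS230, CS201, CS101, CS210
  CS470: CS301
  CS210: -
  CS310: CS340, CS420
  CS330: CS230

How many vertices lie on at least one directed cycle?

A vertex is on a directed cycle iff it belongs to a strongly connected component of size ≥ 2 (or has a self-loop).
The vertices on cycles are {CS101, CS120, CS250, CS301, CS310, CS340, CS401, CS450, CS470} — 9 in total.

9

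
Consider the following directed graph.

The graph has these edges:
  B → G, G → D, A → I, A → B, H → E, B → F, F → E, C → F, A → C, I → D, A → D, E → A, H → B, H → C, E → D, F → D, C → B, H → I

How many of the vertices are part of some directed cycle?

A vertex is on a directed cycle iff it belongs to a strongly connected component of size ≥ 2 (or has a self-loop).
The vertices on cycles are {A, B, C, E, F} — 5 in total.

5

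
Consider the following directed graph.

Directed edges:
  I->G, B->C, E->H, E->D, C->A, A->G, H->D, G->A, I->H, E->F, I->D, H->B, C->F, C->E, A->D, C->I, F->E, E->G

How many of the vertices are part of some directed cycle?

A vertex is on a directed cycle iff it belongs to a strongly connected component of size ≥ 2 (or has a self-loop).
The vertices on cycles are {A, B, C, E, F, G, H, I} — 8 in total.

8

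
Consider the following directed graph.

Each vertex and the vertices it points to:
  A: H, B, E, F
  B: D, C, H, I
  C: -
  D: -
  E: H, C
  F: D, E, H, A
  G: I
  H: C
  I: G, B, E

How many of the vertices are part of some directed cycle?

5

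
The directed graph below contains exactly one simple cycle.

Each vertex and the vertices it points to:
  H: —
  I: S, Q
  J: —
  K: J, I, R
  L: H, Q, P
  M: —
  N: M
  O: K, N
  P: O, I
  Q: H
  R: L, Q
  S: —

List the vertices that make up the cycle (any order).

DFS with gray/black marking from O:
O gray
  K gray
    J gray
    J black
    I gray
      S gray
      S black
      Q gray
        H gray
        H black
      Q black
    I black
    R gray
      L gray
        L→H: H black — skip
        L→Q: Q black — skip
        P gray
          P→O: O is gray → back edge
Back edge closes the cycle O → K → R → L → P → O; its vertices are {K, L, O, P, R}.

K, L, O, P, R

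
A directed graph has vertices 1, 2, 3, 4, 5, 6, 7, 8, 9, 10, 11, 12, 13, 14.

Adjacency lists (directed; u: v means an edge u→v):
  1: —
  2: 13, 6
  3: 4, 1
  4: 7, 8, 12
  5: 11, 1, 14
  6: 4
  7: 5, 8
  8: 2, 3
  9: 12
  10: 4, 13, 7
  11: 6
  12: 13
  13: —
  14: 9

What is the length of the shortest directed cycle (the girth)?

3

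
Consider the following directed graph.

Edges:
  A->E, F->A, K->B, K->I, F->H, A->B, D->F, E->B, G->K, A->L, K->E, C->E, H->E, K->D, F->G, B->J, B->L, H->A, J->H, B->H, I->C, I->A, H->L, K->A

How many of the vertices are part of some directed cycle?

9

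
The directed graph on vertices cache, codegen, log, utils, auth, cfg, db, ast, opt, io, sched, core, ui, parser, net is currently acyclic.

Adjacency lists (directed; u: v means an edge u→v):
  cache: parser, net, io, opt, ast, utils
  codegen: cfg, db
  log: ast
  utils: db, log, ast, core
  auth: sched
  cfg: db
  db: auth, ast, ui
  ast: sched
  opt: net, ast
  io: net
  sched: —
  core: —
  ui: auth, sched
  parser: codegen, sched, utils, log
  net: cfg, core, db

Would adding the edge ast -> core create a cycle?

No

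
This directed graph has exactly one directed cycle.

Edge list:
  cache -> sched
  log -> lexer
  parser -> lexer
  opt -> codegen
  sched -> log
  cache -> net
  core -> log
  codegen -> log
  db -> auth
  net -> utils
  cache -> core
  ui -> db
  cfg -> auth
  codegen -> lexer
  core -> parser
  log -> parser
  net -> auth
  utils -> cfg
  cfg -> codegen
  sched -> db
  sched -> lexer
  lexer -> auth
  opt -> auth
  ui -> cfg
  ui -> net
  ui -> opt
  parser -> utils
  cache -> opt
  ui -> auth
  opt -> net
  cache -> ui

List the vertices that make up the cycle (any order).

cfg, log, utils, parser, codegen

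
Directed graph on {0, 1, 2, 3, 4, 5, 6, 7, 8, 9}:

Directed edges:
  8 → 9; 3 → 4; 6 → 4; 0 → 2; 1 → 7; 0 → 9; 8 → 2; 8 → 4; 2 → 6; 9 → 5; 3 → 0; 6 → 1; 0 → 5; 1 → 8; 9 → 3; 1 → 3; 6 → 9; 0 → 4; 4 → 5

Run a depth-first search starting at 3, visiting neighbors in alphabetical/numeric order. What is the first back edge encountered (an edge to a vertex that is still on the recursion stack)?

1→3

DFS from 3 (visiting neighbors in alphabetical/numeric order); mark gray on enter, black on exit:
3 gray
  0 gray
    2 gray
      6 gray
        1 gray
          1→3: 3 is gray → back edge
First back edge: 1 → 3.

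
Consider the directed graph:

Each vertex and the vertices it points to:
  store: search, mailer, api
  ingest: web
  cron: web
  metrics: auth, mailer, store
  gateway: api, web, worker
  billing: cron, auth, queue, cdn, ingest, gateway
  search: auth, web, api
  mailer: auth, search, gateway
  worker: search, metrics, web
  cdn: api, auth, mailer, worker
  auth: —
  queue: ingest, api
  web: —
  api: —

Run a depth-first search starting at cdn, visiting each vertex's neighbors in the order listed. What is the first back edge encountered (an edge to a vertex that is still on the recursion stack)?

metrics→mailer

DFS from cdn (visiting each vertex's neighbors in the order listed); mark gray on enter, black on exit:
cdn gray
  api gray
  api black
  auth gray
  auth black
  mailer gray
    mailer→auth: auth black — skip
    search gray
      search→auth: auth black — skip
      web gray
      web black
      search→api: api black — skip
    search black
    gateway gray
      gateway→api: api black — skip
      gateway→web: web black — skip
      worker gray
        worker→search: search black — skip
        metrics gray
          metrics→auth: auth black — skip
          metrics→mailer: mailer is gray → back edge
First back edge: metrics → mailer.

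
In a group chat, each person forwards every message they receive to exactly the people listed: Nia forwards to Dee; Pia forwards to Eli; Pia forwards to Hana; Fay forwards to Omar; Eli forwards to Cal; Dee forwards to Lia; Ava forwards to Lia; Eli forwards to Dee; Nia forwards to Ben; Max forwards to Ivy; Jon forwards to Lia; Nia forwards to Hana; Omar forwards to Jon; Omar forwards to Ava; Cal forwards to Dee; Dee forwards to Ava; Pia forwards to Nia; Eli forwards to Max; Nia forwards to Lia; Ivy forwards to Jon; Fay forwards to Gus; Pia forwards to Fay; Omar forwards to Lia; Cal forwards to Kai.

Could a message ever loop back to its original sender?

No

DFS with white/gray/black marking, starting from Nia:
Nia gray
  Ben gray
  Ben black
  Lia gray
  Lia black
  Hana gray
  Hana black
  Dee gray
    Dee→Lia: Lia black — skip
    Ava gray
      Ava→Lia: Lia black — skip
    Ava black
  Dee black
Nia black
Omar gray
  Jon gray
    Jon→Lia: Lia black — skip
  Jon black
  Omar→Lia: Lia black — skip
  Omar→Ava: Ava black — skip
Omar black
Gus gray
Gus black
Kai gray
Kai black
Eli gray
  Max gray
    Ivy gray
      Ivy→Jon: Jon black — skip
    Ivy black
  Max black
  Cal gray
    Cal→Kai: Kai black — skip
    Cal→Dee: Dee black — skip
  Cal black
  Eli→Dee: Dee black — skip
Eli black
Pia gray
  Pia→Eli: Eli black — skip
  Pia→Nia: Nia black — skip
  Pia→Hana: Hana black — skip
  Fay gray
    Fay→Gus: Gus black — skip
    Fay→Omar: Omar black — skip
  Fay black
Pia black
Every edge goes to a white or black vertex — no back edge, so the graph is acyclic.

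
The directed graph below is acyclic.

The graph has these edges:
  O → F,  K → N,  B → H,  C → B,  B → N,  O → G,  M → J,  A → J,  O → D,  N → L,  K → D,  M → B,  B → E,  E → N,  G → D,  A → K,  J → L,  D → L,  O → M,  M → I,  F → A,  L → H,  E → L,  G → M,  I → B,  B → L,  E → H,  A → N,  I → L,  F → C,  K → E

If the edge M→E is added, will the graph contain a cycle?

Adding M→E creates a cycle iff E can already reach M.
Explore from E: no path reaches M. The graph stays acyclic.

No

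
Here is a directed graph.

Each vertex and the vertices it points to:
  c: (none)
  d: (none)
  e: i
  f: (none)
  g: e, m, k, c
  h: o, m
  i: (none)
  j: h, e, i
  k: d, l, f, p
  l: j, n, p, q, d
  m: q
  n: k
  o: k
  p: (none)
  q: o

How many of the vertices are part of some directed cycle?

8

A vertex is on a directed cycle iff it belongs to a strongly connected component of size ≥ 2 (or has a self-loop).
The vertices on cycles are {h, j, k, l, m, n, o, q} — 8 in total.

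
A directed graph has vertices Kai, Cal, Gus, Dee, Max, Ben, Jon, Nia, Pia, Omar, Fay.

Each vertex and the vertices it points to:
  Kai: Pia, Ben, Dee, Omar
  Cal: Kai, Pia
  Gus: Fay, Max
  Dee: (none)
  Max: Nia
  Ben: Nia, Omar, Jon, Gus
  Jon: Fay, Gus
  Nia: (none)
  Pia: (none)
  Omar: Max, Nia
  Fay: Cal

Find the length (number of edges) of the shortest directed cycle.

For each vertex v, BFS finds the shortest path from v back to v.
The shortest such closed walk is Kai → Ben → Gus → Fay → Cal → Kai, length 5.

5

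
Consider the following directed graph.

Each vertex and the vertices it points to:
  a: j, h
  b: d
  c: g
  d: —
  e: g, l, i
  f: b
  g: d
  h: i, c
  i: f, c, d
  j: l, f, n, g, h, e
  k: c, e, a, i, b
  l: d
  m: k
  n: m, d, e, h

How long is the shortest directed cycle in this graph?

For each vertex v, BFS finds the shortest path from v back to v.
The shortest such closed walk is n → m → k → a → j → n, length 5.

5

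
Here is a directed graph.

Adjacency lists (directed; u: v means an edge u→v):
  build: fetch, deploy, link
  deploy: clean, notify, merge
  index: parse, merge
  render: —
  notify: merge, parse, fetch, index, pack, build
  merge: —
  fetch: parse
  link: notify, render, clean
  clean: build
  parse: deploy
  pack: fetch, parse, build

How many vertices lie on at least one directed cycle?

9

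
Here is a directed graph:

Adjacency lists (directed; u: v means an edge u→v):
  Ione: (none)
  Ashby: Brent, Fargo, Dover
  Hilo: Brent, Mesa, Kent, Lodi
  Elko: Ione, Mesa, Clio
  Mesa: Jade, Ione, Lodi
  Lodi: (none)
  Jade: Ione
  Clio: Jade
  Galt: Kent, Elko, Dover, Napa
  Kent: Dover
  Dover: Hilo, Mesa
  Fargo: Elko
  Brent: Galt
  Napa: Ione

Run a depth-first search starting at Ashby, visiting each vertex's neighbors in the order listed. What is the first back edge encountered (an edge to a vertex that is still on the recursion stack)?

DFS from Ashby (visiting each vertex's neighbors in the order listed); mark gray on enter, black on exit:
Ashby gray
  Brent gray
    Galt gray
      Kent gray
        Dover gray
          Hilo gray
            Hilo→Brent: Brent is gray → back edge
First back edge: Hilo → Brent.

Hilo→Brent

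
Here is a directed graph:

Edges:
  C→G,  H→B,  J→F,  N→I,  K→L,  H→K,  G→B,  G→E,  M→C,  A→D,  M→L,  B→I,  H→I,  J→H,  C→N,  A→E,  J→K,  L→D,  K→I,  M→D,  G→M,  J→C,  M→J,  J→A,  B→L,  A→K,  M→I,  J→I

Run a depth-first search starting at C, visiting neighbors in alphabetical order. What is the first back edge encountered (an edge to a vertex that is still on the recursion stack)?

M→C

DFS from C (visiting neighbors in alphabetical order); mark gray on enter, black on exit:
C gray
  G gray
    B gray
      I gray
      I black
      L gray
        D gray
        D black
      L black
    B black
    E gray
    E black
    M gray
      M→C: C is gray → back edge
First back edge: M → C.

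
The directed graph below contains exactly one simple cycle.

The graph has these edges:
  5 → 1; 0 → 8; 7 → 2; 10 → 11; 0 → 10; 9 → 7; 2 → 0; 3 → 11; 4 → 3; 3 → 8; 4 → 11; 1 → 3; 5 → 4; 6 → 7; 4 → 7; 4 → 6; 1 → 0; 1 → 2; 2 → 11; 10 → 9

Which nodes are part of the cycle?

DFS with gray/black marking from 2:
2 gray
  11 gray
  11 black
  0 gray
    8 gray
    8 black
    10 gray
      9 gray
        7 gray
          7→2: 2 is gray → back edge
Back edge closes the cycle 2 → 0 → 10 → 9 → 7 → 2; its vertices are {0, 2, 7, 9, 10}.

0, 2, 7, 9, 10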